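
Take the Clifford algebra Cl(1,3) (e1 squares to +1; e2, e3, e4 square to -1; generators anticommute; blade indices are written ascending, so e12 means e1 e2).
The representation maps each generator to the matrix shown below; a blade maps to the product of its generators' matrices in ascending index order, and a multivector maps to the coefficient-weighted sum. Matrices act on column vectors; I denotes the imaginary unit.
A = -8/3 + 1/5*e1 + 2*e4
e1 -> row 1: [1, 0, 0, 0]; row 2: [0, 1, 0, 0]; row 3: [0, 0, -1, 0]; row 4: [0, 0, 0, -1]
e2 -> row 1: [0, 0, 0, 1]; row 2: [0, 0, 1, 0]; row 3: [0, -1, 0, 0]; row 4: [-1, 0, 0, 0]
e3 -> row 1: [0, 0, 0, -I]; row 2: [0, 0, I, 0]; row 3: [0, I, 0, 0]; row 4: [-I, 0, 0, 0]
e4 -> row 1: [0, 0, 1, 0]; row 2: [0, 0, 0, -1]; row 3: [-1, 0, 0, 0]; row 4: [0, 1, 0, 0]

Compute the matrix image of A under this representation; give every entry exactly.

M = (-8/3)*1 + (1/5)*rho(e1) + (2)*rho(e4), summed entrywise (1 is the identity matrix):
Answer: row 1: [-37/15, 0, 2, 0]; row 2: [0, -37/15, 0, -2]; row 3: [-2, 0, -43/15, 0]; row 4: [0, 2, 0, -43/15]


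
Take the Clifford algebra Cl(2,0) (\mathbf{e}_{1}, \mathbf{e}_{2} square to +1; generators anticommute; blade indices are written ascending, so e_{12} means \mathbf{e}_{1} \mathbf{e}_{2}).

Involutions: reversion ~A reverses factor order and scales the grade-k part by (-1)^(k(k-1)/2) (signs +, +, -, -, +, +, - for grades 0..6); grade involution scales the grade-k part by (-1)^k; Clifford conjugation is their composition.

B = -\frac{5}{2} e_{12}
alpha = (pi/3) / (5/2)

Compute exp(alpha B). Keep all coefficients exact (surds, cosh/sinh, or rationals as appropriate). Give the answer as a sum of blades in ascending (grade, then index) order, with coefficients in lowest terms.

B^2 = (-\frac{5}{2})^2*(e_{12})^2 = \frac{25}{4}*(-1) = -\frac{25}{4} (a basis 2-blade squares to minus the product of its generators' squares).
B^2 = -\frac{25}{4} — a negative square means the series sums to a rotation: l = \frac{5}{2}, alpha*l = \frac{\pi}{3}, so exp(alpha B) = cos(\frac{\pi}{3}) + (sin(\frac{\pi}{3})/(\frac{5}{2}))*B = \frac{1}{2} + (\frac{\sqrt{3}}{5})*B.
Answer: \frac{1}{2} - \frac{\sqrt{3}}{2} e_{12}


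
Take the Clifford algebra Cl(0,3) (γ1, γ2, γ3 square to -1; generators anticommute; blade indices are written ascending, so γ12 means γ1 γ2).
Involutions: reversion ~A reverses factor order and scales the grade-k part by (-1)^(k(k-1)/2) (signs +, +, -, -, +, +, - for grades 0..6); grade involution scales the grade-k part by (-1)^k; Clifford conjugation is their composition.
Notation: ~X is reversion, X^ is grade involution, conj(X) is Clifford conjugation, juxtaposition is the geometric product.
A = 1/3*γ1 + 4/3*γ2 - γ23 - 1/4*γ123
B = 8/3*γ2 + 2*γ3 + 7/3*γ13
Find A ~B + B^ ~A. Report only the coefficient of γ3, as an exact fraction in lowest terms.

first term: -32/9 + 31/12*γ2 - 17/9*γ3 - 17/18*γ12 + 8/3*γ23 + 28/9*γ123
second term: 32/9 - 17/12*γ2 + 31/9*γ3 + 67/18*γ12 + 8/3*γ23 - 28/9*γ123
Answer: 14/9


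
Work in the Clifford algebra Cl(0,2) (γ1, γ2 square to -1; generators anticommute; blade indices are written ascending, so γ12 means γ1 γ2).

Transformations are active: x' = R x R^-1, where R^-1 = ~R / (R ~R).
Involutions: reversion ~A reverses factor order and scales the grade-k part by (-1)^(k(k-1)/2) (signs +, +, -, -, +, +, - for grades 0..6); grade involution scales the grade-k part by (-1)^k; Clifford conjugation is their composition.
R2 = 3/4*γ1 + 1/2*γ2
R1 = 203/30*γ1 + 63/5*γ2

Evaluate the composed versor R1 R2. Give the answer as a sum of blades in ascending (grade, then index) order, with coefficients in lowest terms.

Distribute over the terms of R1 (each basis-blade product reordered to ascending indices, repeated generators contracted through their squares):
(203/30*γ1) R2 = -203/40 + 203/60*γ12
(63/5*γ2) R2 = -63/10 - 189/20*γ12
Summing the partial products and collecting blades:
Answer: -91/8 - 91/15*γ12


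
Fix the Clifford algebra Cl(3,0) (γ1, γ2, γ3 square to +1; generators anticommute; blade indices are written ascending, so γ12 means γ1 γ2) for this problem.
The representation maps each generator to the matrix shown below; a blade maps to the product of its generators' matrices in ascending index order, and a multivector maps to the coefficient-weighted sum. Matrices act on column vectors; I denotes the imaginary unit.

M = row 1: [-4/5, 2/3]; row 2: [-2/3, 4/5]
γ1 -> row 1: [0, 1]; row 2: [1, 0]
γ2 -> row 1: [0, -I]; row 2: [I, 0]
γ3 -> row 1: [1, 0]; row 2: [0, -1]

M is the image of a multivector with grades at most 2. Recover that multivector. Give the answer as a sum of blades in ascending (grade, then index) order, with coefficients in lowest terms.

Method: 1, rho(γ1), rho(γ2), rho(γ3) form a trace-orthogonal basis of the 2x2 complex matrices (tr(X Y) = 2 if X = Y, else 0), so M = m0*1 + m1*rho(γ1) + m2*rho(γ2) + m3*rho(γ3) with m0 = tr(M)/2 = 0, m1 = tr(M rho(γ1))/2 = 0, m2 = tr(M rho(γ2))/2 = 2*I/3, m3 = tr(M rho(γ3))/2 = -4/5.
Multiplying table entries, the bivector images are rho(γ12) = I*rho(γ3), rho(γ13) = -I*rho(γ2), rho(γ23) = I*rho(γ1); with real blade coefficients the real parts of m0..m3 are the coefficients of 1, γ1, γ2, γ3 and the imaginary parts give the bivectors (γ23: Im m1, γ13: -Im m2, γ12: Im m3).
Answer: -4/5*γ3 - 2/3*γ13


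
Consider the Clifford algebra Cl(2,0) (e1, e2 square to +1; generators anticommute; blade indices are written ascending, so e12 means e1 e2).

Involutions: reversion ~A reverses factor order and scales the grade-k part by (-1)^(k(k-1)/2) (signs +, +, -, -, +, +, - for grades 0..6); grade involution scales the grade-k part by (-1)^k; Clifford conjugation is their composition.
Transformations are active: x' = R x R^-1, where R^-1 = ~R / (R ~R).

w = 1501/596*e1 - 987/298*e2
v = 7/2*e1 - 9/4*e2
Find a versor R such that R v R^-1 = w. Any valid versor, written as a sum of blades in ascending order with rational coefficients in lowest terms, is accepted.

R = v + w = 3587/596*e1 - 3315/596*e2 works: the equal norms (277/16) guarantee its sandwich swaps v into w.
Answer: 3587/596*e1 - 3315/596*e2


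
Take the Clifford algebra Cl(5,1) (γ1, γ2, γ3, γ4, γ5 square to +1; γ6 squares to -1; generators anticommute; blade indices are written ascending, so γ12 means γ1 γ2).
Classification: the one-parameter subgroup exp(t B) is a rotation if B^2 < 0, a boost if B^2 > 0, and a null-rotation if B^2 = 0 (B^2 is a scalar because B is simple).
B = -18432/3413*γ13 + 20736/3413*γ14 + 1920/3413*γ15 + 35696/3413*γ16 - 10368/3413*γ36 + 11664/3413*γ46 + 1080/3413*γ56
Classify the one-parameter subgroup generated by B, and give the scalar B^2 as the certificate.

B^2 term by term: the squares give (-18432/3413)^2*(γ13)^2 + (20736/3413)^2*(γ14)^2 + (1920/3413)^2*(γ15)^2 + (35696/3413)^2*(γ16)^2 + (-10368/3413)^2*(γ36)^2 + (11664/3413)^2*(γ46)^2 + (1080/3413)^2*(γ56)^2 = 339738624/11648569*(-1) + 429981696/11648569*(-1) + 3686400/11648569*(-1) + 1274204416/11648569*(+1) + 107495424/11648569*(+1) + 136048896/11648569*(+1) + 1166400/11648569*(+1) = 64 (each basis 2-blade squares to minus the product of its generators' squares); cross terms between blades sharing an index anticommute and cancel; the commuting (index-disjoint) pairs give grade-4 terms 2*c*c'*(blade product), which cancel blade by blade — γ1346: -429981696/11648569 + 429981696/11648569 = 0; γ1356: -39813120/11648569 + 39813120/11648569 = 0; γ1456: 44789760/11648569 - 44789760/11648569 = 0 — confirming B is simple. So B^2 = 64.
Answer: boost, certificate B^2 = 64. Check the certificate: B^2 = 64, and that sign is decisive whatever form B takes.


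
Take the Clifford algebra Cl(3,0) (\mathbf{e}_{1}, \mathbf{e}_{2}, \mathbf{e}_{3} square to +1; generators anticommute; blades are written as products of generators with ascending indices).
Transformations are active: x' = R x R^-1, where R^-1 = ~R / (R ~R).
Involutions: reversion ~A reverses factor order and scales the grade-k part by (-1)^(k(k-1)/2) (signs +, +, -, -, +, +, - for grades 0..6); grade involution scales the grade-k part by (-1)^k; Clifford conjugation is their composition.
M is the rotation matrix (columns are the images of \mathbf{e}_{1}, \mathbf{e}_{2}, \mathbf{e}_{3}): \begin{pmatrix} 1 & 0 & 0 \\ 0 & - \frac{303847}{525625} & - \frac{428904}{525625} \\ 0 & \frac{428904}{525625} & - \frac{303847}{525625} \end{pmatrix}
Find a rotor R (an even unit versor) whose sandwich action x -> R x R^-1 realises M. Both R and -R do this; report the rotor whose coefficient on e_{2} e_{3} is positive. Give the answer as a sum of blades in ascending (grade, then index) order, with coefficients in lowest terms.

Method: write R = a + b12*e_{1} e_{2} + b13*e_{1} e_{3} + b23*e_{2} e_{3} with a^2 + b12^2 + b13^2 + b23^2 = 1 (so R^-1 = ~R). Expanding the columns R e_j ~R gives tr M = 4a^2 - 1 and, from the antisymmetric part, M21 - M12 = -4a*b12, M13 - M31 = 4a*b13, M32 - M23 = -4a*b23.
Here tr M = -\frac{82069}{525625}, so a^2 = (1 + tr M)/4 = \frac{110889}{525625} and a = ±\frac{333}{725}. Taking a = \frac{333}{725}: M21 - M12 = 0, M13 - M31 = 0, M32 - M23 = \frac{857808}{525625}, giving b12 = 0, b13 = 0, b23 = -\frac{644}{725}, i.e. R = \frac{333}{725} - \frac{644}{725} e_{2} e_{3}.
Its e_{2} e_{3} coefficient is negative, so report the other preimage -R.
Answer: -\frac{333}{725} + \frac{644}{725} e_{2} e_{3}. Note: both R and -R realise this M (trace -\frac{82069}{525625}); the covering map identifies them, and the e_{2} e_{3}-coefficient sign is the tie-breaker.


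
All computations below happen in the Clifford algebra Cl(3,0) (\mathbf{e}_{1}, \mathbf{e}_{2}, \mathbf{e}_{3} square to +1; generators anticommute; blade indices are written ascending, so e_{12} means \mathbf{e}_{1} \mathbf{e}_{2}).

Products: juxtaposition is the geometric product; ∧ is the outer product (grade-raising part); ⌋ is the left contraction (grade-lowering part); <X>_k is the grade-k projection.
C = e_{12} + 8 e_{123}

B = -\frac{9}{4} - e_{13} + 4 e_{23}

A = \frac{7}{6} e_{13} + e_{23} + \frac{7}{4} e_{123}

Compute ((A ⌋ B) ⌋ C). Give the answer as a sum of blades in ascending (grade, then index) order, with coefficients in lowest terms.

step 1: -\frac{17}{6}
step 2: -\frac{17}{6} e_{12} - \frac{68}{3} e_{123}
Answer: -\frac{17}{6} e_{12} - \frac{68}{3} e_{123}


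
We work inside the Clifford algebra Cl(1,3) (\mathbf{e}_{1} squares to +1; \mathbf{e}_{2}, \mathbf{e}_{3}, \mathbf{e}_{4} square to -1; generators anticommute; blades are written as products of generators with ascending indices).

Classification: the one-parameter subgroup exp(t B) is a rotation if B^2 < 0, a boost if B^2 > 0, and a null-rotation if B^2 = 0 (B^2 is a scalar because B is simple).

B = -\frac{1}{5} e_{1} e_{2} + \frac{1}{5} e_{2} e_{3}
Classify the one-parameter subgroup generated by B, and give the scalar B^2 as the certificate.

B^2 term by term: the squares give (-\frac{1}{5})^2*(e_{1} e_{2})^2 + (\frac{1}{5})^2*(e_{2} e_{3})^2 = \frac{1}{25}*(+1) + \frac{1}{25}*(-1) = 0 (each basis 2-blade squares to minus the product of its generators' squares); cross terms between blades sharing an index anticommute and cancel. So B^2 = 0.
Answer: null-rotation, certificate B^2 = 0. The class reads off the invariant scalar 0 directly.


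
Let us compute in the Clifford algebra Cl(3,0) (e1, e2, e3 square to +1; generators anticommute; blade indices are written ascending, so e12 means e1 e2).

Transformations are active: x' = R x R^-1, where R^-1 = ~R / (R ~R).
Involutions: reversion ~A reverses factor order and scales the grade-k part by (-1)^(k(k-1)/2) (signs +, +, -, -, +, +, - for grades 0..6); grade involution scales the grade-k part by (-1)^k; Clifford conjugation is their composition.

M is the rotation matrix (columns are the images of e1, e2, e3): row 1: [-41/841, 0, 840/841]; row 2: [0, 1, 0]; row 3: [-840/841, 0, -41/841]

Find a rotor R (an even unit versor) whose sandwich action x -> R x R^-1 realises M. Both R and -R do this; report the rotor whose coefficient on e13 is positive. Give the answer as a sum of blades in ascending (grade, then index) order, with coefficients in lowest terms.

Method: write R = a + b12*e12 + b13*e13 + b23*e23 with a^2 + b12^2 + b13^2 + b23^2 = 1 (so R^-1 = ~R). Expanding the columns R e_j ~R gives tr M = 4a^2 - 1 and, from the antisymmetric part, M21 - M12 = -4a*b12, M13 - M31 = 4a*b13, M32 - M23 = -4a*b23.
Here tr M = 759/841, so a^2 = (1 + tr M)/4 = 400/841 and a = ±20/29. Taking a = 20/29: M21 - M12 = 0, M13 - M31 = 1680/841, M32 - M23 = 0, giving b12 = 0, b13 = 21/29, b23 = 0, i.e. R = 20/29 + 21/29*e13.
Its e13 coefficient is already positive.
Answer: 20/29 + 21/29*e13. Note: both R and -R realise this M (trace 759/841); the covering map identifies them, and the e13-coefficient sign is the tie-breaker.


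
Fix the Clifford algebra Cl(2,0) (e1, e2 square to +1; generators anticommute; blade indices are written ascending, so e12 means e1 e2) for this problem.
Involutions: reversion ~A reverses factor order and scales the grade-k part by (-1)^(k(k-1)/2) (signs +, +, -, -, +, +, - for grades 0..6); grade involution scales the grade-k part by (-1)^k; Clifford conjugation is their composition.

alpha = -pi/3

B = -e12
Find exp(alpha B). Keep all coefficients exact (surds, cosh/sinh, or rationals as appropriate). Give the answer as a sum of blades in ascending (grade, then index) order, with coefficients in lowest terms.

B^2 = (-1)^2*(e12)^2 = 1*(-1) = -1 (a basis 2-blade squares to minus the product of its generators' squares).
B^2 = -1 — since the square is negative, the closed form is circular: l = 1, alpha*l = -pi/3, so exp(alpha B) = cos(-pi/3) + (sin(-pi/3)/1)*B = 1/2 + (-sqrt(3)/2)*B.
Answer: 1/2 + sqrt(3)/2*e12


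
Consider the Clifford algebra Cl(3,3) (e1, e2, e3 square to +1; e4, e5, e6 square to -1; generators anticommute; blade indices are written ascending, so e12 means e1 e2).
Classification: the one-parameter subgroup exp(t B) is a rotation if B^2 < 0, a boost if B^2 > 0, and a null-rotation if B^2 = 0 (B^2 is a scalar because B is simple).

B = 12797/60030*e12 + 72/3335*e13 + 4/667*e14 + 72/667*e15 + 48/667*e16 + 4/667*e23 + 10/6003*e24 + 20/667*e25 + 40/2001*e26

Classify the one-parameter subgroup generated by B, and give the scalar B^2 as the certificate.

B^2 term by term: the squares give (12797/60030)^2*(e12)^2 + (72/3335)^2*(e13)^2 + (4/667)^2*(e14)^2 + (72/667)^2*(e15)^2 + (48/667)^2*(e16)^2 + (4/667)^2*(e23)^2 + (10/6003)^2*(e24)^2 + (20/667)^2*(e25)^2 + (40/2001)^2*(e26)^2 = 163763209/3603600900*(-1) + 5184/11122225*(-1) + 16/444889*(+1) + 5184/444889*(+1) + 2304/444889*(+1) + 16/444889*(-1) + 100/36036009*(+1) + 400/444889*(+1) + 1600/4004001*(+1) = -1/36 (each basis 2-blade squares to minus the product of its generators' squares); cross terms between blades sharing an index anticommute and cancel; the commuting (index-disjoint) pairs give grade-4 terms 2*c*c'*(blade product), which cancel blade by blade — e1234: -32/444889 + 32/444889 = 0; e1235: -576/444889 + 576/444889 = 0; e1236: -384/444889 + 384/444889 = 0; e1245: -160/444889 + 160/444889 = 0; e1246: -320/1334667 + 320/1334667 = 0; e1256: -1920/444889 + 1920/444889 = 0 — confirming B is simple. So B^2 = -1/36.
Answer: rotation, certificate B^2 = -1/36. Key observation: B^2 = -1/36 is a conjugation invariant, so its sign decides the class regardless of the surface form of B.


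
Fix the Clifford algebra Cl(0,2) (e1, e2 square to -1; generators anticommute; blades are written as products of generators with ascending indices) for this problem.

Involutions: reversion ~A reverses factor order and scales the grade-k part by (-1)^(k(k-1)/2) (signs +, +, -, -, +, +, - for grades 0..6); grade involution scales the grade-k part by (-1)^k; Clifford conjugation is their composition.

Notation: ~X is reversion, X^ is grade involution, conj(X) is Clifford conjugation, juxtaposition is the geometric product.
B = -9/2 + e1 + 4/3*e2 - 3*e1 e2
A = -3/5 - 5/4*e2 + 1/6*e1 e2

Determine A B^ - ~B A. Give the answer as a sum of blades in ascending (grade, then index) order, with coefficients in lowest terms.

first term: 23/15 + 823/180*e1 + 751/120*e2 - 1/5*e1 e2
second term: 58/15 + 607/180*e1 + 559/120*e2 - 19/5*e1 e2
Answer: -7/3 + 6/5*e1 + 8/5*e2 + 18/5*e1 e2


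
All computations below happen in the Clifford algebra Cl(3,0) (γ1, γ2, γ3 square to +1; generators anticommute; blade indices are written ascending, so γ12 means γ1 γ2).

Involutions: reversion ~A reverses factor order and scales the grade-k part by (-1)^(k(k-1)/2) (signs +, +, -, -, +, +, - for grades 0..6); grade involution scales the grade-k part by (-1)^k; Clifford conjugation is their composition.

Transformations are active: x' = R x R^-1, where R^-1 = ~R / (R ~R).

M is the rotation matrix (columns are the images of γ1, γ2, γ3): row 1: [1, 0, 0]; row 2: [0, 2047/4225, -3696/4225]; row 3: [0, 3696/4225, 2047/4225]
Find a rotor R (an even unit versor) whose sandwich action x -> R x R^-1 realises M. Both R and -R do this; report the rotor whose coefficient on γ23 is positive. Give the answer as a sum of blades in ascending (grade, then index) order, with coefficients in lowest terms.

Method: write R = a + b12*γ12 + b13*γ13 + b23*γ23 with a^2 + b12^2 + b13^2 + b23^2 = 1 (so R^-1 = ~R). Expanding the columns R e_j ~R gives tr M = 4a^2 - 1 and, from the antisymmetric part, M21 - M12 = -4a*b12, M13 - M31 = 4a*b13, M32 - M23 = -4a*b23.
Here tr M = 8319/4225, so a^2 = (1 + tr M)/4 = 3136/4225 and a = ±56/65. Taking a = 56/65: M21 - M12 = 0, M13 - M31 = 0, M32 - M23 = 7392/4225, giving b12 = 0, b13 = 0, b23 = -33/65, i.e. R = 56/65 - 33/65*γ23.
Its γ23 coefficient is negative, so report the other preimage -R.
Answer: -56/65 + 33/65*γ23. Recall the cover is two-to-one: with M of trace 8319/4225, both preimages act alike, and the stated γ23 sign chooses the sheet.


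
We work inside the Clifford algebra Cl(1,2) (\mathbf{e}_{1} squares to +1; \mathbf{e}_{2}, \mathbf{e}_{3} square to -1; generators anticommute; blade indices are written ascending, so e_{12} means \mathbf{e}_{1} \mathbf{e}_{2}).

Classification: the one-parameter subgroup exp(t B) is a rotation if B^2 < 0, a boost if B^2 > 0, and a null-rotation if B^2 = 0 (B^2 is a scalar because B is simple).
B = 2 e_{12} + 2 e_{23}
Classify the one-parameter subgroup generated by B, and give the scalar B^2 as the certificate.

B^2 term by term: the squares give (2)^2*(e_{12})^2 + (2)^2*(e_{23})^2 = 4*(+1) + 4*(-1) = 0 (each basis 2-blade squares to minus the product of its generators' squares); cross terms between blades sharing an index anticommute and cancel. So B^2 = 0.
Answer: null-rotation, certificate B^2 = 0. Check the certificate: B^2 = 0, and that sign is decisive whatever form B takes.


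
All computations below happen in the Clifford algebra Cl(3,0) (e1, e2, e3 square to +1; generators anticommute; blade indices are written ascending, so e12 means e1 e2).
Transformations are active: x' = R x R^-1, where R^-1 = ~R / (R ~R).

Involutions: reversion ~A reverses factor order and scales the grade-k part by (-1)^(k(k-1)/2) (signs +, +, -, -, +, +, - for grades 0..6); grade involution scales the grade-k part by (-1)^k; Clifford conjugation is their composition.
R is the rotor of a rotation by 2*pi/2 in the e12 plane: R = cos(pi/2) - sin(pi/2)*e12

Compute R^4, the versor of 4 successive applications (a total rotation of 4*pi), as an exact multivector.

Because a rotor carries half the rotation angle, composing 4 copies of this e12-plane rotor multiplies the phase: 4*(pi/2) = 2*pi, hence R^4 = cos(2*pi) - sin(2*pi)*e12.
cos(2*pi) = 1 and sin(2*pi) = 0, so R^4 = 1. The total rotation 4*pi is 2 full turns, so every vector returns to itself, yet the rotor is +1, back on the identity sheet (an even number of 2*pi turns).
Answer: 1


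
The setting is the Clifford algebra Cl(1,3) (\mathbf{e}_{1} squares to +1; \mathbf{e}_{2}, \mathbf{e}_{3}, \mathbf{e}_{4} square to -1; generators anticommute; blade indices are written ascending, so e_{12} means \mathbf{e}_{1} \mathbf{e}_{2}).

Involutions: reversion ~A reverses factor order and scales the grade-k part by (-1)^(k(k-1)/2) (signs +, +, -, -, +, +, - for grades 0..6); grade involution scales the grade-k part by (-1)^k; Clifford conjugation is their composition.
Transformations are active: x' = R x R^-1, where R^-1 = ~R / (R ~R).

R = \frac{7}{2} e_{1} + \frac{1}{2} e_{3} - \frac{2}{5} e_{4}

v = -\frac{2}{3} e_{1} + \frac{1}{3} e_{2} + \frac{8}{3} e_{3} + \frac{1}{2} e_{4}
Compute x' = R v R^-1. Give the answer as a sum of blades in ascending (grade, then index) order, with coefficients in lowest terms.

~R = \frac{7}{2} e_{1} + \frac{1}{2} e_{3} - \frac{2}{5} e_{4}, and R ~R = \frac{296}{25}, so R^-1 = ~R / (\frac{296}{25}).
R v = -\frac{52}{15} + \frac{7}{6} e_{12} + \frac{29}{3} e_{13} + \frac{89}{60} e_{14} - \frac{1}{6} e_{23} + \frac{2}{15} e_{24} + \frac{79}{60} e_{34}
Answer: -\frac{307}{222} e_{1} - \frac{1}{3} e_{2} - \frac{219}{74} e_{3} - \frac{59}{222} e_{4}


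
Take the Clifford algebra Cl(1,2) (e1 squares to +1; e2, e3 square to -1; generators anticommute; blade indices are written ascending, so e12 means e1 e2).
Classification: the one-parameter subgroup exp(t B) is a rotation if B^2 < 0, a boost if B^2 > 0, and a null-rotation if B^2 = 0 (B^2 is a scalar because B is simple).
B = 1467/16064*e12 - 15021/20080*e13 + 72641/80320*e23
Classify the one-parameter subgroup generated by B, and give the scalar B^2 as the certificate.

B^2 term by term: the squares give (1467/16064)^2*(e12)^2 + (-15021/20080)^2*(e13)^2 + (72641/80320)^2*(e23)^2 = 2152089/258052096*(+1) + 225630441/403206400*(+1) + 5276714881/6451302400*(-1) = -1/4 (each basis 2-blade squares to minus the product of its generators' squares); cross terms between blades sharing an index anticommute and cancel. So B^2 = -1/4.
Answer: rotation, certificate B^2 = -1/4. Why this suffices: the scalar -1/4 survives any versor conjugation, so its sign alone determines the class however B is presented.


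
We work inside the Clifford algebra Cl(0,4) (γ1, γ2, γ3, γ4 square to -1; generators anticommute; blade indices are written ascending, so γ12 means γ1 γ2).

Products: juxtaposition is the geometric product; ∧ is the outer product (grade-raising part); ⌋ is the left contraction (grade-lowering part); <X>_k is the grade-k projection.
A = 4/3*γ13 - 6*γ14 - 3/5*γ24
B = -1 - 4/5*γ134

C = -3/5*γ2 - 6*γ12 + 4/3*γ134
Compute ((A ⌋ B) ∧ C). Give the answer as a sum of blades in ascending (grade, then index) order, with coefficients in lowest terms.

step 1: 24/5*γ3 + 16/15*γ4
step 2: 72/25*γ23 + 16/25*γ24 - 144/5*γ123 - 32/5*γ124
Answer: 72/25*γ23 + 16/25*γ24 - 144/5*γ123 - 32/5*γ124


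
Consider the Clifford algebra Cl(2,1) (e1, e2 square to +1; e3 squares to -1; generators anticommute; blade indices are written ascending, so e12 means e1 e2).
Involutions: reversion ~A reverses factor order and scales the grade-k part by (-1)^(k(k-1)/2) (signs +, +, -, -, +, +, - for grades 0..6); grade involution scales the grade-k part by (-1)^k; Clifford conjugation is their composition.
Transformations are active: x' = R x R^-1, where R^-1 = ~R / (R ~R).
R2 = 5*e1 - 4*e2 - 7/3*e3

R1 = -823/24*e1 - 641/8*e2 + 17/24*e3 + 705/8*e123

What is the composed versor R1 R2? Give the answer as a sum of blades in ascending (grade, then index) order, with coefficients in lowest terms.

Distribute over the terms of R2 (each basis-blade product reordered to ascending indices, repeated generators contracted through their squares):
R1 (5*e1) = -4115/24 + 3205/8*e12 - 85/24*e13 + 3525/8*e23
R1 (-4*e2) = 641/2 + 823/6*e12 + 705/2*e13 + 17/6*e23
R1 (-7/3*e3) = 119/72 + 1645/8*e12 + 5761/72*e13 + 4487/24*e23
Summing the partial products and collecting blades:
Answer: 5425/36 + 8921/12*e12 + 15443/36*e13 + 7565/12*e23


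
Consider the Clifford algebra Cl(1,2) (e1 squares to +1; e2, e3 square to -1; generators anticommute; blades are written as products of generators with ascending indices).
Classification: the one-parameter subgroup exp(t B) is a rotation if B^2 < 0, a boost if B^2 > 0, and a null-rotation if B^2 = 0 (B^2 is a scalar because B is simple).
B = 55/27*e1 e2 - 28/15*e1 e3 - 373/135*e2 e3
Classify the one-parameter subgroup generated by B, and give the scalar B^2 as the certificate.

B^2 term by term: the squares give (55/27)^2*(e1 e2)^2 + (-28/15)^2*(e1 e3)^2 + (-373/135)^2*(e2 e3)^2 = 3025/729*(+1) + 784/225*(+1) + 139129/18225*(-1) = 0 (each basis 2-blade squares to minus the product of its generators' squares); cross terms between blades sharing an index anticommute and cancel. So B^2 = 0.
Answer: null-rotation, certificate B^2 = 0. The class reads off the invariant scalar 0 directly.


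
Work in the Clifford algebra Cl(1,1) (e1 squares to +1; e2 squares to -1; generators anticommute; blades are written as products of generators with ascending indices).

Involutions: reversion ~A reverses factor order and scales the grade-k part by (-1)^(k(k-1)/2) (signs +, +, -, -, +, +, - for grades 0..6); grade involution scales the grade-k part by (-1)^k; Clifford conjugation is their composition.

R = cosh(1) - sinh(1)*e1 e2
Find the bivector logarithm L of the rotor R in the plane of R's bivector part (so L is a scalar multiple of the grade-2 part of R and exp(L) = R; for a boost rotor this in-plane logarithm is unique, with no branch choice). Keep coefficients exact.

The scalar part of R is cosh(1), so cosh pins the rapidity up to sign — the sign comes from the bivector part; dividing that part by sinh of the rapidity yields the plane, and the in-plane L = rapidity * plane is unique because the two sign choices cancel.
Concretely: cosh(rapidity) = cosh(1) gives rapidity = ±1, and since rapidity/sinh(rapidity) is even the sign is immaterial: L = (rapidity/sinh(rapidity)) * <R>_2 = (1/sinh(1)) * <R>_2.
Answer: -e1 e2


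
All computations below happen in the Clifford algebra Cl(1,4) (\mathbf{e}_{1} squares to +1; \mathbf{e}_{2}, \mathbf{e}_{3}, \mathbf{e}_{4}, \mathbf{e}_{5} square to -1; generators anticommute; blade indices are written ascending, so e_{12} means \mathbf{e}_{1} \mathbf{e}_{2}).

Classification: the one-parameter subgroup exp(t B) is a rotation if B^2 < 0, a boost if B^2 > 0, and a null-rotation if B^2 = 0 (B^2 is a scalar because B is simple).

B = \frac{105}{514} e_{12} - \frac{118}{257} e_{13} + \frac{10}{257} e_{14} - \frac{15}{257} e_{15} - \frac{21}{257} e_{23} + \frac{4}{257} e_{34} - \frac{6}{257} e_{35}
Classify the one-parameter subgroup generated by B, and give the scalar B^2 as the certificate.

B^2 term by term: the squares give (\frac{105}{514})^2*(e_{12})^2 + (-\frac{118}{257})^2*(e_{13})^2 + (\frac{10}{257})^2*(e_{14})^2 + (-\frac{15}{257})^2*(e_{15})^2 + (-\frac{21}{257})^2*(e_{23})^2 + (\frac{4}{257})^2*(e_{34})^2 + (-\frac{6}{257})^2*(e_{35})^2 = \frac{11025}{264196}*(+1) + \frac{13924}{66049}*(+1) + \frac{100}{66049}*(+1) + \frac{225}{66049}*(+1) + \frac{441}{66049}*(-1) + \frac{16}{66049}*(-1) + \frac{36}{66049}*(-1) = \frac{1}{4} (each basis 2-blade squares to minus the product of its generators' squares); cross terms between blades sharing an index anticommute and cancel; the commuting (index-disjoint) pairs give grade-4 terms 2*c*c'*(blade product), which cancel blade by blade — e_{1234}: \frac{420}{66049} - \frac{420}{66049} = 0; e_{1235}: -\frac{630}{66049} + \frac{630}{66049} = 0; e_{1345}: \frac{120}{66049} - \frac{120}{66049} = 0 — confirming B is simple. So B^2 = \frac{1}{4}.
Answer: boost, certificate B^2 = \frac{1}{4}. Because \frac{1}{4} is invariant under every versor sandwich, the classification follows from its sign alone.


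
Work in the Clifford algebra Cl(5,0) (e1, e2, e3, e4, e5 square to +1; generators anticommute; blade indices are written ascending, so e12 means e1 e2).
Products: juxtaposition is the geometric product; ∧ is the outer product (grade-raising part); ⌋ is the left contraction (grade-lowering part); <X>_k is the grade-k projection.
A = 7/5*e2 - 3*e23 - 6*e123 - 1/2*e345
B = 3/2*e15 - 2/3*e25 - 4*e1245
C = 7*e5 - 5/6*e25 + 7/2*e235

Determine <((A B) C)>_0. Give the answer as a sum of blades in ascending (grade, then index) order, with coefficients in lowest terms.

step 1: -14/15*e5 - 2*e35 - 2*e123 - 21/10*e125 + 3/4*e134 - 4*e135 + 28/5*e145 - 1/3*e234 - 9*e235 - 24*e345 - 9/2*e1235 - 12*e1345
step 2: 749/30 + 14*e1 + 56/9*e2 - 13/2*e3 - 7/10*e12 - 158/5*e13 + 196/5*e14 + 7*e15 - 323/5*e23 + 84*e24 - 168*e34 + 7/6*e45 - 169/6*e123 + 112/3*e124 - 84*e134 - 5/3*e135 - 20*e234 + 5/18*e345 + 48/5*e1234 - 14*e1235 - 21/8*e1245 + 21/4*e1345 - 7/3*e2345 - 5/8*e12345
step 3: 749/30
Answer: 749/30


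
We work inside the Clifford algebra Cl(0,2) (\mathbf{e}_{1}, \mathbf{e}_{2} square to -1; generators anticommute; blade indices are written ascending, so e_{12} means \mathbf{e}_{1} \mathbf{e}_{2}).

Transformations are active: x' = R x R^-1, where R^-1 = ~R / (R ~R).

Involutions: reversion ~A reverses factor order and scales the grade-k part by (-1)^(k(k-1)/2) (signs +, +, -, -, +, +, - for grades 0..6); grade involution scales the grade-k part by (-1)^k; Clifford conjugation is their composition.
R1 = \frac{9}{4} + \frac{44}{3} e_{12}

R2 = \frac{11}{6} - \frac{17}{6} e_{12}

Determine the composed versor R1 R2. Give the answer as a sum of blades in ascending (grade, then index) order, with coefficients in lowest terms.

Distribute over the terms of R1 (each basis-blade product reordered to ascending indices, repeated generators contracted through their squares):
(\frac{9}{4}) R2 = \frac{33}{8} - \frac{51}{8} e_{12}
(\frac{44}{3} e_{12}) R2 = \frac{374}{9} + \frac{242}{9} e_{12}
Summing the partial products and collecting blades:
Answer: \frac{3289}{72} + \frac{1477}{72} e_{12}


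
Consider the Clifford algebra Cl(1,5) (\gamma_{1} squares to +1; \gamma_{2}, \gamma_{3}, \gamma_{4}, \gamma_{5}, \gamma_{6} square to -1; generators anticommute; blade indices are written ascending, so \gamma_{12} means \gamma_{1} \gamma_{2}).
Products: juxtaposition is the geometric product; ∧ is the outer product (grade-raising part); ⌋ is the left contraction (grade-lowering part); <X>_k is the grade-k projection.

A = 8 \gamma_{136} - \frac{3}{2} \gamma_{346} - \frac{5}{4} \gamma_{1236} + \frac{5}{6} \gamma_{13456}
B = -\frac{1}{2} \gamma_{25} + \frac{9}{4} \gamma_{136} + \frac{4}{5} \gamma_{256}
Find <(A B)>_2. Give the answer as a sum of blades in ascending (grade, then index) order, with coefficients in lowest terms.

step 1: -18 - \frac{45}{16} \gamma_{2} + \frac{27}{8} \gamma_{14} - \frac{15}{8} \gamma_{45} + \gamma_{135} - \frac{2}{3} \gamma_{1234} + \frac{32}{5} \gamma_{1235} + \frac{5}{8} \gamma_{1356} + \frac{6}{5} \gamma_{2345} - \frac{5}{12} \gamma_{12346} + 4 \gamma_{12356} + \frac{3}{4} \gamma_{23456}
step 2: \frac{27}{8} \gamma_{14} - \frac{15}{8} \gamma_{45}
Answer: \frac{27}{8} \gamma_{14} - \frac{15}{8} \gamma_{45}


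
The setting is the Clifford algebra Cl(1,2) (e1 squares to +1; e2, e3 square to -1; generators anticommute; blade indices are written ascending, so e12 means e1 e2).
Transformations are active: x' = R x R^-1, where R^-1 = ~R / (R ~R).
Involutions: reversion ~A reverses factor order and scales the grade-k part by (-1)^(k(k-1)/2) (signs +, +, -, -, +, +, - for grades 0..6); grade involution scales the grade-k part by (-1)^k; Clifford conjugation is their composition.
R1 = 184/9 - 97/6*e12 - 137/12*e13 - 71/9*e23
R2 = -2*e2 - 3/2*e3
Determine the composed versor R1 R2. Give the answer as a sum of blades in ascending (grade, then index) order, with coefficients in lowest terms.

Distribute over the terms of R2 (each basis-blade product reordered to ascending indices, repeated generators contracted through their squares):
R1 (-2*e2) = -97/3*e1 - 368/9*e2 + 142/9*e3 - 137/6*e123
R1 (-3/2*e3) = -137/8*e1 - 71/6*e2 - 92/3*e3 + 97/4*e123
Summing the partial products and collecting blades:
Answer: -1187/24*e1 - 949/18*e2 - 134/9*e3 + 17/12*e123


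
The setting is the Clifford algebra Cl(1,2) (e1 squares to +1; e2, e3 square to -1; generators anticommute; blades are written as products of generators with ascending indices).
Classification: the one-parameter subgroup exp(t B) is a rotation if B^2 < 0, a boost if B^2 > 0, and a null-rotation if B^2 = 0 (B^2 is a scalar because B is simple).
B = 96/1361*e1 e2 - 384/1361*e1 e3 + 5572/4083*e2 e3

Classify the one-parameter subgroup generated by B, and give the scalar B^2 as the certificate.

B^2 term by term: the squares give (96/1361)^2*(e1 e2)^2 + (-384/1361)^2*(e1 e3)^2 + (5572/4083)^2*(e2 e3)^2 = 9216/1852321*(+1) + 147456/1852321*(+1) + 31047184/16670889*(-1) = -16/9 (each basis 2-blade squares to minus the product of its generators' squares); cross terms between blades sharing an index anticommute and cancel. So B^2 = -16/9.
Answer: rotation, certificate B^2 = -16/9. B^2 = -16/9 is basis-independent, so its sign is the whole story.


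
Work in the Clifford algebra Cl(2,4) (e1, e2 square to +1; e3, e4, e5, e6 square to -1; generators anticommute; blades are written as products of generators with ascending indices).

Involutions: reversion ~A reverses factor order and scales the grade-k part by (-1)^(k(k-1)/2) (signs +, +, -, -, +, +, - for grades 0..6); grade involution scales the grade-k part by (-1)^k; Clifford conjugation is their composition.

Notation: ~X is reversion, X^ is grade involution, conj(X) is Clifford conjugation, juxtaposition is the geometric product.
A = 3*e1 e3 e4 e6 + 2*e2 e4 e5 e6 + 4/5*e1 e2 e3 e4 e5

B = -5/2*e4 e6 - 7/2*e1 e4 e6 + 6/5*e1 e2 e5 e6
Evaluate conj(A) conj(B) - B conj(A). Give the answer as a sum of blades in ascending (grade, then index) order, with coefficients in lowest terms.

first term: -21/2*e3 - 15/2*e1 e3 + 12/5*e1 e4 + 5*e2 e5 - 7*e1 e2 e5 - 24/25*e3 e4 e6 + 18/5*e2 e3 e4 e5 + 14/5*e2 e3 e5 e6 - 2*e1 e2 e3 e5 e6
second term: 21/2*e3 + 15/2*e1 e3 - 12/5*e1 e4 - 5*e2 e5 - 7*e1 e2 e5 + 24/25*e3 e4 e6 + 18/5*e2 e3 e4 e5 - 14/5*e2 e3 e5 e6 - 2*e1 e2 e3 e5 e6
Answer: -21*e3 - 15*e1 e3 + 24/5*e1 e4 + 10*e2 e5 - 48/25*e3 e4 e6 + 28/5*e2 e3 e5 e6


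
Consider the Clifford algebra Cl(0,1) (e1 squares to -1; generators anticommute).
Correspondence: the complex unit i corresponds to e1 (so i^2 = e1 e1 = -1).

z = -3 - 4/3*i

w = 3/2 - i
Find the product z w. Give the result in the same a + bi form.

In blades: z = -3 - 4/3*e1, w = 3/2 - e1.
Distribute z over w term by term (generator squares from the signature, products reordered to ascending indices): (-3)*w = -9/2 + 3*e1; (-4/3*e1)*w = -4/3 - 2*e1.
Sum: -35/6 + e1; translating back through the correspondence:
Answer: -35/6 + i


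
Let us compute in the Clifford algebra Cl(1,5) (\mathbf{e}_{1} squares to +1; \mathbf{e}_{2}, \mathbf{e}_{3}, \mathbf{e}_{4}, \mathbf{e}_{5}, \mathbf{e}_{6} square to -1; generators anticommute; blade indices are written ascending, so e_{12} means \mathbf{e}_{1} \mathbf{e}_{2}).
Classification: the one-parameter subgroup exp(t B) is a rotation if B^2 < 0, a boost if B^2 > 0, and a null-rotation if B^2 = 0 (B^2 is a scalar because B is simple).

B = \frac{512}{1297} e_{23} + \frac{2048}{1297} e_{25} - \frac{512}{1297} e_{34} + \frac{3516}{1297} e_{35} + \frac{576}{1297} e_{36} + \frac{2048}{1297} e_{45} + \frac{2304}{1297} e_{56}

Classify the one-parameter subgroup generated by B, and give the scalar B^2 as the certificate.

B^2 term by term: the squares give (\frac{512}{1297})^2*(e_{23})^2 + (\frac{2048}{1297})^2*(e_{25})^2 + (-\frac{512}{1297})^2*(e_{34})^2 + (\frac{3516}{1297})^2*(e_{35})^2 + (\frac{576}{1297})^2*(e_{36})^2 + (\frac{2048}{1297})^2*(e_{45})^2 + (\frac{2304}{1297})^2*(e_{56})^2 = \frac{262144}{1682209}*(-1) + \frac{4194304}{1682209}*(-1) + \frac{262144}{1682209}*(-1) + \frac{12362256}{1682209}*(-1) + \frac{331776}{1682209}*(-1) + \frac{4194304}{1682209}*(-1) + \frac{5308416}{1682209}*(-1) = -16 (each basis 2-blade squares to minus the product of its generators' squares); cross terms between blades sharing an index anticommute and cancel; the commuting (index-disjoint) pairs give grade-4 terms 2*c*c'*(blade product), which cancel blade by blade — e_{2345}: \frac{2097152}{1682209} - \frac{2097152}{1682209} = 0; e_{2356}: \frac{2359296}{1682209} - \frac{2359296}{1682209} = 0; e_{3456}: -\frac{2359296}{1682209} + \frac{2359296}{1682209} = 0 — confirming B is simple. So B^2 = -16.
Answer: rotation, certificate B^2 = -16. Check the certificate: B^2 = -16, and that sign is decisive whatever form B takes.


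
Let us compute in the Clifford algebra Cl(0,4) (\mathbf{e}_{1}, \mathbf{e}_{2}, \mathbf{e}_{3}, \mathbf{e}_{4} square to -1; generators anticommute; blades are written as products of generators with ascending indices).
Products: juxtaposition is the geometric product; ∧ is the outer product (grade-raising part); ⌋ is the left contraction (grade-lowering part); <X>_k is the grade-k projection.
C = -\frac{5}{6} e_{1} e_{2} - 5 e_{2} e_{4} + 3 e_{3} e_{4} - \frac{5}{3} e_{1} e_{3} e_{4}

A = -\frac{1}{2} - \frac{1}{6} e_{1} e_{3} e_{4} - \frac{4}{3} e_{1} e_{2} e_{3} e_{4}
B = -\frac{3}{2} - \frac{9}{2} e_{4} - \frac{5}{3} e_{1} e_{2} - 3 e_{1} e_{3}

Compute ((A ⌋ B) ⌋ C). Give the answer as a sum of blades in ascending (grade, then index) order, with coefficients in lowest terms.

step 1: \frac{3}{4} + \frac{9}{4} e_{4} + \frac{5}{6} e_{1} e_{2} + \frac{3}{2} e_{1} e_{3}
step 2: \frac{25}{36} - \frac{45}{4} e_{2} + \frac{27}{4} e_{3} + \frac{5}{2} e_{4} - \frac{5}{8} e_{1} e_{2} + \frac{15}{4} e_{1} e_{3} - \frac{15}{4} e_{2} e_{4} + \frac{9}{4} e_{3} e_{4} - \frac{5}{4} e_{1} e_{3} e_{4}
Answer: \frac{25}{36} - \frac{45}{4} e_{2} + \frac{27}{4} e_{3} + \frac{5}{2} e_{4} - \frac{5}{8} e_{1} e_{2} + \frac{15}{4} e_{1} e_{3} - \frac{15}{4} e_{2} e_{4} + \frac{9}{4} e_{3} e_{4} - \frac{5}{4} e_{1} e_{3} e_{4}


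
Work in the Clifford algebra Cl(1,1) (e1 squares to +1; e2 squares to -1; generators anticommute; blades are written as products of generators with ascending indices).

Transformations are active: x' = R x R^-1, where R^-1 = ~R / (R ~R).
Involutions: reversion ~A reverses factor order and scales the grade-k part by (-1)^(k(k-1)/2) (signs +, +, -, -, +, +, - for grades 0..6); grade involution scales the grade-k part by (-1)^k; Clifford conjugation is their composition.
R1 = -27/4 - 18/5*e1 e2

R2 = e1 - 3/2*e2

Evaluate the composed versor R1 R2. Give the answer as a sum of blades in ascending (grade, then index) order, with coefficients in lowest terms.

Distribute over the terms of R1 (each basis-blade product reordered to ascending indices, repeated generators contracted through their squares):
(-27/4) R2 = -27/4*e1 + 81/8*e2
(-18/5*e1 e2) R2 = -27/5*e1 + 18/5*e2
Summing the partial products and collecting blades:
Answer: -243/20*e1 + 549/40*e2


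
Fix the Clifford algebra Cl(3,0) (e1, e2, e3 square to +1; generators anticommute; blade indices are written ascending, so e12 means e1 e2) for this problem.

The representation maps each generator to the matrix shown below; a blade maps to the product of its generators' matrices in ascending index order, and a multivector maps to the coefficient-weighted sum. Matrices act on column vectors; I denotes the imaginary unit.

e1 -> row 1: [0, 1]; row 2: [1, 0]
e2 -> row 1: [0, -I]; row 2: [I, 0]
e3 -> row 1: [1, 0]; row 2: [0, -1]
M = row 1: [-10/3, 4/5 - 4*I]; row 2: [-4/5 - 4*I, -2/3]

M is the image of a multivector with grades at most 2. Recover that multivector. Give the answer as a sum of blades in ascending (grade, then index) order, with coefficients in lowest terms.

Method: 1, rho(e1), rho(e2), rho(e3) form a trace-orthogonal basis of the 2x2 complex matrices (tr(X Y) = 2 if X = Y, else 0), so M = m0*1 + m1*rho(e1) + m2*rho(e2) + m3*rho(e3) with m0 = tr(M)/2 = -2, m1 = tr(M rho(e1))/2 = -4*I, m2 = tr(M rho(e2))/2 = 4*I/5, m3 = tr(M rho(e3))/2 = -4/3.
Multiplying table entries, the bivector images are rho(e12) = I*rho(e3), rho(e13) = -I*rho(e2), rho(e23) = I*rho(e1); with real blade coefficients the real parts of m0..m3 are the coefficients of 1, e1, e2, e3 and the imaginary parts give the bivectors (e23: Im m1, e13: -Im m2, e12: Im m3).
Answer: -2 - 4/3*e3 - 4/5*e13 - 4*e23
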